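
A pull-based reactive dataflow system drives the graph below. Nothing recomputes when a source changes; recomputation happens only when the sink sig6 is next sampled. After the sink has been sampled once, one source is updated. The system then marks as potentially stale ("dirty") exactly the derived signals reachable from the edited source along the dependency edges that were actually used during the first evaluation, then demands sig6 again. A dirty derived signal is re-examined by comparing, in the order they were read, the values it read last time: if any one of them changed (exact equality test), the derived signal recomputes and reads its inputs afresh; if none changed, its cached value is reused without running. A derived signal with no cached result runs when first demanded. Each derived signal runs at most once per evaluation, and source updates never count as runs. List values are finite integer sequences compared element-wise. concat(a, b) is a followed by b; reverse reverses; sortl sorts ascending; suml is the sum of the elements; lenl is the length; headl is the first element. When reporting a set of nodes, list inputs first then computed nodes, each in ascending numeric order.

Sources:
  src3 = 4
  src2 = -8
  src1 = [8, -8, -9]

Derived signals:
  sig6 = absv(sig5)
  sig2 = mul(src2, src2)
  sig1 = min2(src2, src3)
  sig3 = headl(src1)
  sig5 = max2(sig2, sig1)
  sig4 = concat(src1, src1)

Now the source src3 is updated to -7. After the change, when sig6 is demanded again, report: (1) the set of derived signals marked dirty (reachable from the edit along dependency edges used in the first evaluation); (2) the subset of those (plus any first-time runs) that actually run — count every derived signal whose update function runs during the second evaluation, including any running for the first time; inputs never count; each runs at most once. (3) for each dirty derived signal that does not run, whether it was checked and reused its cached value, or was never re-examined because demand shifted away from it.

Marked dirty: sig1, sig5, sig6.
Derived signals that run: sig1 — 1 in total.
Checked but reused from cache: sig5, sig6.
Key observation: the change is absorbed at sig1 — it re-runs but produces the same value, and the output's value is unchanged.

First evaluation (everything demanded from the output):
  sig1 = min2(-8, 4) = -8
  sig2 = mul(-8, -8) = 64
  sig5 = max2(64, -8) = 64
  sig6 = absv(64) = 64

Propagation after the edit:
  sig1: runs — src3 4->-7; result -8 (same value as before).
  sig5: checked — values it read are unchanged (sig2 unchanged, sig1 unchanged); reused cached 64 without running.
  sig6: checked — values it read are unchanged (sig5 unchanged); reused cached 64 without running.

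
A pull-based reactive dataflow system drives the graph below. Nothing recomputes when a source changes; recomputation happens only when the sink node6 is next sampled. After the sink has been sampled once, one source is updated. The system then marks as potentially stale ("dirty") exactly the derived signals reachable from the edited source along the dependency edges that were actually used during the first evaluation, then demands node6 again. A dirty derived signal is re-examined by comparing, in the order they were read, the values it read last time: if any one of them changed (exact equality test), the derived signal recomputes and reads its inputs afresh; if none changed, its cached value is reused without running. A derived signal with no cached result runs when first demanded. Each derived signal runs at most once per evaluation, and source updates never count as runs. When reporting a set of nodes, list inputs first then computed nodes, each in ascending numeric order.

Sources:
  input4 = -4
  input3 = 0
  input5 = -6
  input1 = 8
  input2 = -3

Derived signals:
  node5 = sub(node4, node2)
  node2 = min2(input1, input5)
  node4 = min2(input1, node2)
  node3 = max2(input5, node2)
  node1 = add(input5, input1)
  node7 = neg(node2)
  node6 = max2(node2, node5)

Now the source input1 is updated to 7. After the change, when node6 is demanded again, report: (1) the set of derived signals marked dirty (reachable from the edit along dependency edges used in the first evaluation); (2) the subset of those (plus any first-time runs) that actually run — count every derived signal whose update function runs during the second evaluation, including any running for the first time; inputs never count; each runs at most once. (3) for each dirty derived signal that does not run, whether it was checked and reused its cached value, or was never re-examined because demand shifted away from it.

First evaluation (everything demanded from the output):
  node2 = min2(8, -6) = -6
  node4 = min2(8, -6) = -6
  node5 = sub(-6, -6) = 0
  node6 = max2(-6, 0) = 0

Propagation after the edit:
  node2: runs — input1 8->7; result -6 (same value as before).
  node4: runs — input1 8->7; result -6 (same value as before).
  node5: checked — values it read are unchanged (node4 unchanged, node2 unchanged); reused cached 0 without running.
  node6: checked — values it read are unchanged (node2 unchanged, node5 unchanged); reused cached 0 without running.

Key observation: the cutoff stops propagation at node5 — its inputs' values are unchanged, so it reuses its cache.

Marked dirty: node2, node4, node5, node6.
Derived signals that run: node2, node4 — 2 in total.
Checked but reused from cache: node5, node6.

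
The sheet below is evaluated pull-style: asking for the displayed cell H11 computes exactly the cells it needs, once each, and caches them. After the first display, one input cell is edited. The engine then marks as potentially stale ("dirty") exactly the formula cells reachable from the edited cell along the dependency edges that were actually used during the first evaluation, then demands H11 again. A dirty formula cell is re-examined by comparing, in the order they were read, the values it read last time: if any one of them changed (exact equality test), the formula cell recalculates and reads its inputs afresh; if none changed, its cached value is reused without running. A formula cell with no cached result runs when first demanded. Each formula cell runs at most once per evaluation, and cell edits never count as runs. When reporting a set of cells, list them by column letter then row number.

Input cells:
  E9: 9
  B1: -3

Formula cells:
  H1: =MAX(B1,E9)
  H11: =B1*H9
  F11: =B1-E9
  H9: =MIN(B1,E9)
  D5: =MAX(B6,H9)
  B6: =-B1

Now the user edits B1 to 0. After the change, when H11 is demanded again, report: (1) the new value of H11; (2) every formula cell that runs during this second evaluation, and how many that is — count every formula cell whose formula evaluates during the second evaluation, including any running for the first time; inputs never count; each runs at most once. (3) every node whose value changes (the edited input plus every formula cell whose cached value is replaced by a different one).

Demanding H11 again yields 0.
2 formula cells run: H9, H11.
The nodes whose values change: B1, H9, H11.

First demand of the output computes:
  H9 = MIN(-3, 9) = -3
  H11 = -3 * -3 = 9

After the edit, cleaning proceeds:
  H9: a read changed (B1 -3->0) — executes, giving 0.
  H11: a read changed (B1 -3->0; H9 -3->0) — executes, giving 0.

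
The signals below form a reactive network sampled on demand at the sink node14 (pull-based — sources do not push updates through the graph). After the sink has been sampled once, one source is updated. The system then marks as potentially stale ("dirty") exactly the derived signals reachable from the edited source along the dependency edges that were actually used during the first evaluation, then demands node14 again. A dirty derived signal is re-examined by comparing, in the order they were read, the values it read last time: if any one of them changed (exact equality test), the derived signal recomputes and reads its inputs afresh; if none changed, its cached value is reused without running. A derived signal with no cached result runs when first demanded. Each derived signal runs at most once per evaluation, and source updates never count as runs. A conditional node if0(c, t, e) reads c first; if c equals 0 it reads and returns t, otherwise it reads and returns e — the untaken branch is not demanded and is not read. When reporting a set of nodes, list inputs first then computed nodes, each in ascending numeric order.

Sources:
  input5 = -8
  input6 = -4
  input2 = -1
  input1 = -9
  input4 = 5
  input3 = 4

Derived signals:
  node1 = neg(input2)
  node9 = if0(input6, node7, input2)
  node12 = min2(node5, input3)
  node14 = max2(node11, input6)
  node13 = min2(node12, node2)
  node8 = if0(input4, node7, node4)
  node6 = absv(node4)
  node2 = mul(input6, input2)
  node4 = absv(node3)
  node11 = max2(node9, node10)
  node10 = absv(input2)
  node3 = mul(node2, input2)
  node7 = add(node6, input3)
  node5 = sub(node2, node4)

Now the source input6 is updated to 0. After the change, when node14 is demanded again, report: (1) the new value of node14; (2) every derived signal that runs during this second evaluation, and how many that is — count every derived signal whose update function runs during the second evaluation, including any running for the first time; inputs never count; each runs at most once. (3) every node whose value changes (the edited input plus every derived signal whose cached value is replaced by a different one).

node14 now evaluates to 4.
Run set: node2, node3, node4, node6, node7, node9, node11, node14 (8 run).
Changed values: input6, node9, node11, node14.
The important point: the flipped condition pulls in fresh nodes; node2, node3, node4, node6, node7 run for the first time.

Initial pass — values computed on the first demand:
  node9 = if0(input6=-4 -> else branch input2) = -1
  node10 = absv(-1) = 1
  node11 = max2(-1, 1) = 1
  node14 = max2(1, -4) = 1

Second demand — change propagation:
  node2: newly demanded (no cache) — executes and yields 0.
  node3: newly demanded (no cache) — executes and yields 0.
  node4: newly demanded (no cache) — executes and yields 0.
  node6: newly demanded (no cache) — executes and yields 0.
  node7: newly demanded (no cache) — executes and yields 4.
  node9: re-runs because input6 -4->0; new result 4.
  node11: re-runs because node9 -1->4; new result 4.
  node14: re-runs because node11 1->4; input6 -4->0; new result 4.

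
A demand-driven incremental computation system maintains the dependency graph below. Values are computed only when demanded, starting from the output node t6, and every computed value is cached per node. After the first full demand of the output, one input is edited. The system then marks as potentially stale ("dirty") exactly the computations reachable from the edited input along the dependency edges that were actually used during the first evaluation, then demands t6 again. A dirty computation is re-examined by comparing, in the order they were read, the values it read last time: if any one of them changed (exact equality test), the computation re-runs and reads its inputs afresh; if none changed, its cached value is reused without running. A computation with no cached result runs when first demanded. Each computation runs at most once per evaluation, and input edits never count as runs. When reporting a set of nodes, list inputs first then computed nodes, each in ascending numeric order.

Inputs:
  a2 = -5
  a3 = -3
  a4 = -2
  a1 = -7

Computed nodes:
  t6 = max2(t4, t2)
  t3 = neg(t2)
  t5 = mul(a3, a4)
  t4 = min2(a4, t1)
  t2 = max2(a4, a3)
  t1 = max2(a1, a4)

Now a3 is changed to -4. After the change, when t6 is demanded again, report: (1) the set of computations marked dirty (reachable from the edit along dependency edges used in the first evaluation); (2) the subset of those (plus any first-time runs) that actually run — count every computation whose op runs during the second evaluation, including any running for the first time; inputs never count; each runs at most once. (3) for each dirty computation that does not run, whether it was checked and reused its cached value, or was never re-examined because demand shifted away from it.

Marked dirty: t2, t6.
Computations that run: t2 — 1 in total.
Checked but reused from cache: t6.
Key observation: the change is absorbed at t2 — it re-runs but produces the same value, and the output's value is unchanged.

First evaluation (everything demanded from the output):
  t1 = max2(-7, -2) = -2
  t2 = max2(-2, -3) = -2
  t4 = min2(-2, -2) = -2
  t6 = max2(-2, -2) = -2

Propagation after the edit:
  t2: runs — a3 -3->-4; result -2 (same value as before).
  t6: checked — values it read are unchanged (t4 unchanged, t2 unchanged); reused cached -2 without running.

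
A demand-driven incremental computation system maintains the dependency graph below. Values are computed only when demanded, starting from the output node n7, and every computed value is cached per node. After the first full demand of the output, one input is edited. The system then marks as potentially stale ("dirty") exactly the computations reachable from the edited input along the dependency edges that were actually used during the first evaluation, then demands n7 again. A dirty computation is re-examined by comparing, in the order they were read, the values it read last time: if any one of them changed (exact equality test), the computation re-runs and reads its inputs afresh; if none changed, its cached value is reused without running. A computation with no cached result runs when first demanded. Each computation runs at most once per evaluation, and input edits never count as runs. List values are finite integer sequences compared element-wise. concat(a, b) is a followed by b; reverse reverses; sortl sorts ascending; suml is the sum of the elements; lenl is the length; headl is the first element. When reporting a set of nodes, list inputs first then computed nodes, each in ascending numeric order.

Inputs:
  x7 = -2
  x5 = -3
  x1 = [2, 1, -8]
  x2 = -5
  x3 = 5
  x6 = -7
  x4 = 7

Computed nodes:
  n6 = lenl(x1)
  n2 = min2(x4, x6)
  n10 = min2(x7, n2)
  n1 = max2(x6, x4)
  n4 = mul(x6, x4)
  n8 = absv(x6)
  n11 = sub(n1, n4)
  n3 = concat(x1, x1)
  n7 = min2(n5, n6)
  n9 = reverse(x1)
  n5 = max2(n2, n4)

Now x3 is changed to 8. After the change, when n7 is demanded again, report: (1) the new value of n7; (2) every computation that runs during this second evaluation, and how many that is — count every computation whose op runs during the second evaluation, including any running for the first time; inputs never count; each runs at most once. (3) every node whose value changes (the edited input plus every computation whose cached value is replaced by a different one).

New value of n7: -7.
Computations that run: none — 0 in total.
Values that change: x3.
Key observation: x3 is never demanded by the output, so the edit triggers no recomputation at all.

First evaluation (everything demanded from the output):
  n2 = min2(7, -7) = -7
  n4 = mul(-7, 7) = -49
  n5 = max2(-7, -49) = -7
  n6 = lenl([2, 1, -8]) = 3
  n7 = min2(-7, 3) = -7

Propagation after the edit:
  x3 feeds no computation that the output demands — nothing is marked dirty and nothing runs.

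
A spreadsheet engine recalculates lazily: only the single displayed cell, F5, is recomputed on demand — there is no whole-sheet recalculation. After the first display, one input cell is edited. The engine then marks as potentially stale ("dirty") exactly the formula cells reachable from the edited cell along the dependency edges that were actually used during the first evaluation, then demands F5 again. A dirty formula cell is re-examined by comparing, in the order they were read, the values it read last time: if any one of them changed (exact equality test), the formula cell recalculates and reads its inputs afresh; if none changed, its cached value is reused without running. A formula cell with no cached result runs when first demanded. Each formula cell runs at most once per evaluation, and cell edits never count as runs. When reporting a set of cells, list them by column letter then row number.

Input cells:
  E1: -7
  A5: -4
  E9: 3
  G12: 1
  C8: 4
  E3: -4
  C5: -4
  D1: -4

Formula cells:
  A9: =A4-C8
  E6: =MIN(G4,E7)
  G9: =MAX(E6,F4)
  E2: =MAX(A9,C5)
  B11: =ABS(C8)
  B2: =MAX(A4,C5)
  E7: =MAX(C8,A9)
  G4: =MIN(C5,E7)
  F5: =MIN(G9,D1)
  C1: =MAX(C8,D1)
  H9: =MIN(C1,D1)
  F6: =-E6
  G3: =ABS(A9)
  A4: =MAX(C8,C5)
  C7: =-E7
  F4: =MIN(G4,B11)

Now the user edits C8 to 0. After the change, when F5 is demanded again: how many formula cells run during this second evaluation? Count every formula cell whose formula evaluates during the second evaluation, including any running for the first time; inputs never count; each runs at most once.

Formula cells that run: A4, A9, B11, E6, E7, F4, G4 — 7 in total.
Key observation: the cutoff stops propagation at G9 — its inputs' values are unchanged, so it reuses its cache.

First evaluation (everything demanded from the output):
  A4 = MAX(4, -4) = 4
  A9 = 4 - 4 = 0
  B11 = ABS(4) = 4
  E7 = MAX(4, 0) = 4
  G4 = MIN(-4, 4) = -4
  E6 = MIN(-4, 4) = -4
  F4 = MIN(-4, 4) = -4
  G9 = MAX(-4, -4) = -4
  F5 = MIN(-4, -4) = -4

Propagation after the edit:
  A4: runs — C8 4->0; result 0.
  A9: runs — A4 4->0; C8 4->0; result 0 (same value as before).
  B11: runs — C8 4->0; result 0.
  E7: runs — C8 4->0; result 0.
  G4: runs — E7 4->0; result -4 (same value as before).
  E6: runs — E7 4->0; result -4 (same value as before).
  F4: runs — B11 4->0; result -4 (same value as before).
  G9: checked — values it read are unchanged (E6 unchanged, F4 unchanged); reused cached -4 without running.
  F5: checked — values it read are unchanged (G9 unchanged, D1 unchanged); reused cached -4 without running.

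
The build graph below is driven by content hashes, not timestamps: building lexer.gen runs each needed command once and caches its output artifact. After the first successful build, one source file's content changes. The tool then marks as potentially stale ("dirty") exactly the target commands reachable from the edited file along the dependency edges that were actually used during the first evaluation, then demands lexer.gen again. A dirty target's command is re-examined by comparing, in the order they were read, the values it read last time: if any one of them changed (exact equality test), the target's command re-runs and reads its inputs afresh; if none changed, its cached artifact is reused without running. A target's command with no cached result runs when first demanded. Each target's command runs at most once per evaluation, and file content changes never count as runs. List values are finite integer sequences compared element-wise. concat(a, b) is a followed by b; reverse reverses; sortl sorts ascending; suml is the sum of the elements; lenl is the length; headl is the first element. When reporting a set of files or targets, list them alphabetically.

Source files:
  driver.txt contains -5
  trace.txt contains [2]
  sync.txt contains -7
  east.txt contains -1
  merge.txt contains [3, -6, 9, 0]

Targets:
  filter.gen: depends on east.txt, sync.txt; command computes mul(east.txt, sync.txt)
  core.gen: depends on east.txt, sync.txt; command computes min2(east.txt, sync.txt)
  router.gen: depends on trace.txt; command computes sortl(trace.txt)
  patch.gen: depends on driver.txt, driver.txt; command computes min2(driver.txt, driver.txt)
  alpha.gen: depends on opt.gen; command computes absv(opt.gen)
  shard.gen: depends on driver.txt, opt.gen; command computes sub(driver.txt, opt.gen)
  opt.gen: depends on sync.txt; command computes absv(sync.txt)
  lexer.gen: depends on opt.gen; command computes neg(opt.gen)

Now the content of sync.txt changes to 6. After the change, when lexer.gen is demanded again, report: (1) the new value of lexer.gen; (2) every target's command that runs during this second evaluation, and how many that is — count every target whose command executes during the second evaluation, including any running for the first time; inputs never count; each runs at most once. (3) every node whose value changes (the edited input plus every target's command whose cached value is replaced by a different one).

Initial pass — values computed on the first demand:
  opt.gen = absv(-7) = 7
  lexer.gen = neg(7) = -7

Second demand — change propagation:
  opt.gen: re-runs because sync.txt -7->6; new result 6.
  lexer.gen: re-runs because opt.gen 7->6; new result -6.

lexer.gen now evaluates to -6.
Run set: lexer.gen, opt.gen (2 run).
Changed values: lexer.gen, opt.gen, sync.txt.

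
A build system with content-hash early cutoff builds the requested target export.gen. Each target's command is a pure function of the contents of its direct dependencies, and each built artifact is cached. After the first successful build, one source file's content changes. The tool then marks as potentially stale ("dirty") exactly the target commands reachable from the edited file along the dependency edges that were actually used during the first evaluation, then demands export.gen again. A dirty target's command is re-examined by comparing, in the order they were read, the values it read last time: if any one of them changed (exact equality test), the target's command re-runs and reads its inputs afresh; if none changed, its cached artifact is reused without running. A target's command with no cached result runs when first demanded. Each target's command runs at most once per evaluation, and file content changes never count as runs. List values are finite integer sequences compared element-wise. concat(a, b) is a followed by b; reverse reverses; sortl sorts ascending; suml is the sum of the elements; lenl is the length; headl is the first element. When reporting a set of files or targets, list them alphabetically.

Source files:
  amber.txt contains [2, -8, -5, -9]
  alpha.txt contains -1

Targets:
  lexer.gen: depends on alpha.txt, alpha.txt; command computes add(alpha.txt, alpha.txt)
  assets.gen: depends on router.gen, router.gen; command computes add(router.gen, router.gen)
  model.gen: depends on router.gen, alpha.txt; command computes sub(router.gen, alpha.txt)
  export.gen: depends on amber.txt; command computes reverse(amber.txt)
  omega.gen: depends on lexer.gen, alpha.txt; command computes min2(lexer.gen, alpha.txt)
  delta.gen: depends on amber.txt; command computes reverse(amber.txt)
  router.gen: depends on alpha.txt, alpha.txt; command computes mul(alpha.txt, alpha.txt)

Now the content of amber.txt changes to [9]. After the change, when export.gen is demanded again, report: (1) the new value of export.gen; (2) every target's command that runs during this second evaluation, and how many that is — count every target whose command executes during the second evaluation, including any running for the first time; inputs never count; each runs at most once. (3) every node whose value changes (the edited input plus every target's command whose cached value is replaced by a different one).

New value of export.gen: [9].
Target commands that run: export.gen — 1 in total.
Values that change: amber.txt, export.gen.

First evaluation (everything demanded from the output):
  export.gen = reverse([2, -8, -5, -9]) = [-9, -5, -8, 2]

Propagation after the edit:
  export.gen: runs — amber.txt [2, -8, -5, -9]->[9]; result [9].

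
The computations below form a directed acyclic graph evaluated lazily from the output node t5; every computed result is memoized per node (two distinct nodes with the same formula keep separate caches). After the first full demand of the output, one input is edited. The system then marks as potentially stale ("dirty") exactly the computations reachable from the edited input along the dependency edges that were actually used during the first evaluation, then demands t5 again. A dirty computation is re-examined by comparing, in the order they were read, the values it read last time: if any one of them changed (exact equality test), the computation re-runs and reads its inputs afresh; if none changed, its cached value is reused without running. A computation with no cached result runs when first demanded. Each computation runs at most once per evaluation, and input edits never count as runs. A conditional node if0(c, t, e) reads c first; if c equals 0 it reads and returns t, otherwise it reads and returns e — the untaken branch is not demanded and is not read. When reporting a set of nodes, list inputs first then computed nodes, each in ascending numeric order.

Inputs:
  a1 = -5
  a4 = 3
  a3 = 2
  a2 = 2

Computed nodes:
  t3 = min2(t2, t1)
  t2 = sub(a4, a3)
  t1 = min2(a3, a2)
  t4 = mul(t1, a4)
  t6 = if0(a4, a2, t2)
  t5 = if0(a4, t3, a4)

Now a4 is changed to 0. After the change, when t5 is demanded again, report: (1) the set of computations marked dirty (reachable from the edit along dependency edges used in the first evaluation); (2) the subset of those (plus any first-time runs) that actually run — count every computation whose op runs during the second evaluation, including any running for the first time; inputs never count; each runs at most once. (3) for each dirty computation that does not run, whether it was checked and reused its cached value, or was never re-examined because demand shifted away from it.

First demand of the output computes:
  t5 = if0(a4=3 -> else branch a4) = 3

After the edit, cleaning proceeds:
  t1: had never run; runs now, result 2.
  t2: had never run; runs now, result -2.
  t3: had never run; runs now, result -2.
  t5: a read changed (a4 3->0; a4 3->0) — executes, giving -2.

Note the branch switch — t1, t2, t3 had no cache and run now for the first time.

The edit dirties: t5.
4 computations run: t1, t2, t3, t5.
No dirty computation escaped a run.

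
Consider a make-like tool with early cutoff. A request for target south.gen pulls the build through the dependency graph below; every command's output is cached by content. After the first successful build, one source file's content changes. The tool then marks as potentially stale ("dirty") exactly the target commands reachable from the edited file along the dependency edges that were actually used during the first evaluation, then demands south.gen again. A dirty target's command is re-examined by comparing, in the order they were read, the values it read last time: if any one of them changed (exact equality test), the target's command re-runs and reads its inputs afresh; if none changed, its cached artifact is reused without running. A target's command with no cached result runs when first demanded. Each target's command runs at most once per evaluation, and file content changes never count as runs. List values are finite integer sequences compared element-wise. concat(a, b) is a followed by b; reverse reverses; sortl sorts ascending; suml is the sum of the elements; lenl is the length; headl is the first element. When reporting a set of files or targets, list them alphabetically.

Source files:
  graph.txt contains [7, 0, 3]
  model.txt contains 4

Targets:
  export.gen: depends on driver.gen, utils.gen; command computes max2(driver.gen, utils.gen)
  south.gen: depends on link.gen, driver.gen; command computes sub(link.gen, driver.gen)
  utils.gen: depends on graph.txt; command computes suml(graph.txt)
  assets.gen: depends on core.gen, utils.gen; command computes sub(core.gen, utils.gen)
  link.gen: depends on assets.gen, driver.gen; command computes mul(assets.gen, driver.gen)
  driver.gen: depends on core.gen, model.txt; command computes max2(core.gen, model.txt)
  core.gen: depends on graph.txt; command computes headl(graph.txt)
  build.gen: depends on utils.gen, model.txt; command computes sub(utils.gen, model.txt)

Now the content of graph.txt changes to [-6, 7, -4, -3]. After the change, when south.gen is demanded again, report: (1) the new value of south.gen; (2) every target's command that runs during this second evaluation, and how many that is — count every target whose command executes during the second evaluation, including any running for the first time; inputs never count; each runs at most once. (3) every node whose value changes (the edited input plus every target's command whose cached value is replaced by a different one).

Demanding south.gen again yields -4.
6 target commands run: assets.gen, core.gen, driver.gen, link.gen, south.gen, utils.gen.
The nodes whose values change: assets.gen, core.gen, driver.gen, graph.txt, link.gen, south.gen, utils.gen.

First demand of the output computes:
  core.gen = headl([7, 0, 3]) = 7
  driver.gen = max2(7, 4) = 7
  utils.gen = suml([7, 0, 3]) = 10
  assets.gen = sub(7, 10) = -3
  link.gen = mul(-3, 7) = -21
  south.gen = sub(-21, 7) = -28

After the edit, cleaning proceeds:
  core.gen: a read changed (graph.txt [7, 0, 3]->[-6, 7, -4, -3]) — executes, giving -6.
  driver.gen: a read changed (core.gen 7->-6) — executes, giving 4.
  utils.gen: a read changed (graph.txt [7, 0, 3]->[-6, 7, -4, -3]) — executes, giving -6.
  assets.gen: a read changed (core.gen 7->-6; utils.gen 10->-6) — executes, giving 0.
  link.gen: a read changed (assets.gen -3->0; driver.gen 7->4) — executes, giving 0.
  south.gen: a read changed (link.gen -21->0; driver.gen 7->4) — executes, giving -4.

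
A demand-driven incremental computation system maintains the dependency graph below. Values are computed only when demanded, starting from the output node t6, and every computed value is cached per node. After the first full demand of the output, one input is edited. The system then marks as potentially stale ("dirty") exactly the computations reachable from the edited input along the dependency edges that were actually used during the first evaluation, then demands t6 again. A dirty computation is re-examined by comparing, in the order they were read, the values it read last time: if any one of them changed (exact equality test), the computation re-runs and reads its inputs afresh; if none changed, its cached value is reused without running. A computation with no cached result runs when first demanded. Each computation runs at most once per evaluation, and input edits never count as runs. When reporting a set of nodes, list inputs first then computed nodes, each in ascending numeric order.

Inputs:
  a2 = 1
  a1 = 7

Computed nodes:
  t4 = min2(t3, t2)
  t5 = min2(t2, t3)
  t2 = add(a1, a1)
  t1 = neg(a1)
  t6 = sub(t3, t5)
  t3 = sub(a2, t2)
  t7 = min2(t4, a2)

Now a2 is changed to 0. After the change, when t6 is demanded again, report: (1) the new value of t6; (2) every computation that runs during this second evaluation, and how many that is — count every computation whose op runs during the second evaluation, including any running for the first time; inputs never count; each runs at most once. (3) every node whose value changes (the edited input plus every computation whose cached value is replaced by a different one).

First evaluation (everything demanded from the output):
  t2 = add(7, 7) = 14
  t3 = sub(1, 14) = -13
  t5 = min2(14, -13) = -13
  t6 = sub(-13, -13) = 0

Propagation after the edit:
  t3: runs — a2 1->0; result -14.
  t5: runs — t3 -13->-14; result -14.
  t6: runs — t3 -13->-14; t5 -13->-14; result 0 (same value as before).

New value of t6: 0.
Computations that run: t3, t5, t6 — 3 in total.
Values that change: a2, t3, t5.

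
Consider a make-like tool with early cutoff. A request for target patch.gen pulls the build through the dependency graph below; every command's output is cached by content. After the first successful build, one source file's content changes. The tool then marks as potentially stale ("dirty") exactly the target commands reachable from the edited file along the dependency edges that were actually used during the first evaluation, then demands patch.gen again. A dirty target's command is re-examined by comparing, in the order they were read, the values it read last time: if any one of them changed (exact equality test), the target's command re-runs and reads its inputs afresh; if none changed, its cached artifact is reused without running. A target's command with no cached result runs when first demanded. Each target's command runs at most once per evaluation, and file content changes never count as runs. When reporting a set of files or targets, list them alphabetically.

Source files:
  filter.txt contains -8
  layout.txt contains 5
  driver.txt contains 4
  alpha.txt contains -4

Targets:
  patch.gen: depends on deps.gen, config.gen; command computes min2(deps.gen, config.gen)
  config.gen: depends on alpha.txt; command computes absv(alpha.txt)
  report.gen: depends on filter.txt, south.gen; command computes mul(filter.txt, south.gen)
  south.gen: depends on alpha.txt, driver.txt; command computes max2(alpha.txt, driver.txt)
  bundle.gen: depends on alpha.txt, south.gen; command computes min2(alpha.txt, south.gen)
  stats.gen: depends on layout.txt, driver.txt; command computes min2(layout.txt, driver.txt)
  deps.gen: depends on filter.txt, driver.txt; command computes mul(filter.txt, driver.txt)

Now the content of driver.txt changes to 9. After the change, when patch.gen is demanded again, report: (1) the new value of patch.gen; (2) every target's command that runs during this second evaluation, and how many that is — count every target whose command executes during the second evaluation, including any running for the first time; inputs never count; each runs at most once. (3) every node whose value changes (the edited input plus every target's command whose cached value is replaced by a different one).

First demand of the output computes:
  config.gen = absv(-4) = 4
  deps.gen = mul(-8, 4) = -32
  patch.gen = min2(-32, 4) = -32

After the edit, cleaning proceeds:
  deps.gen: a read changed (driver.txt 4->9) — executes, giving -72.
  patch.gen: a read changed (deps.gen -32->-72) — executes, giving -72.

Demanding patch.gen again yields -72.
2 target commands run: deps.gen, patch.gen.
The nodes whose values change: deps.gen, driver.txt, patch.gen.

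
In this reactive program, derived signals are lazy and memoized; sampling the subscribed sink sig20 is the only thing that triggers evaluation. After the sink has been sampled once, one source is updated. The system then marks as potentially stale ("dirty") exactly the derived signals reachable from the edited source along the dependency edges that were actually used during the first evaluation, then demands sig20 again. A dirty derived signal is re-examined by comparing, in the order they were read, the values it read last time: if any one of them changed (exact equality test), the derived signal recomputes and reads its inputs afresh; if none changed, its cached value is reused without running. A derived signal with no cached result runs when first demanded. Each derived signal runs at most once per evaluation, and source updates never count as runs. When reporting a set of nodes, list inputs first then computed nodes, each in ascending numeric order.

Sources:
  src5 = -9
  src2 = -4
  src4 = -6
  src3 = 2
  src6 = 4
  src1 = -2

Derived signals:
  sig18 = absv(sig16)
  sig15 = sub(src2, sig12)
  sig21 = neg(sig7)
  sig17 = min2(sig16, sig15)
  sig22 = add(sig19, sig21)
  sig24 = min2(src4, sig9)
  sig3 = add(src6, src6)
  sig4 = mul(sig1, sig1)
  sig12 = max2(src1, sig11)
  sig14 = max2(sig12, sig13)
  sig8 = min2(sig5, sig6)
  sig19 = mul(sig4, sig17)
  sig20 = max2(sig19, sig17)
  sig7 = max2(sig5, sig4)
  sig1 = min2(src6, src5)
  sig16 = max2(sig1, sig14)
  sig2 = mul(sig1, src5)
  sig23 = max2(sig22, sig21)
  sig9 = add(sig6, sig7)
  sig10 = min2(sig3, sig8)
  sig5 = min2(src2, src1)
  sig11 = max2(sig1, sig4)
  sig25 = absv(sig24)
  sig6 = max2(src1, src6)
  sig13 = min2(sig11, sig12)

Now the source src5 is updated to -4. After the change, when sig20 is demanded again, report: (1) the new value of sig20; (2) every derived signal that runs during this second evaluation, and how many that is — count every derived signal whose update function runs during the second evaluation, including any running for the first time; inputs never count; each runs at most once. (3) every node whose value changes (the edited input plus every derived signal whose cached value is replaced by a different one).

Demanding sig20 again yields -20.
11 derived signals run: sig1, sig4, sig11, sig12, sig13, sig14, sig15, sig16, sig17, sig19, sig20.
The nodes whose values change: src5, sig1, sig4, sig11, sig12, sig13, sig14, sig15, sig16, sig17, sig19, sig20.

First demand of the output computes:
  sig1 = min2(4, -9) = -9
  sig4 = mul(-9, -9) = 81
  sig11 = max2(-9, 81) = 81
  sig12 = max2(-2, 81) = 81
  sig13 = min2(81, 81) = 81
  sig14 = max2(81, 81) = 81
  sig15 = sub(-4, 81) = -85
  sig16 = max2(-9, 81) = 81
  sig17 = min2(81, -85) = -85
  sig19 = mul(81, -85) = -6885
  sig20 = max2(-6885, -85) = -85

After the edit, cleaning proceeds:
  sig1: a read changed (src5 -9->-4) — executes, giving -4.
  sig4: a read changed (sig1 -9->-4; sig1 -9->-4) — executes, giving 16.
  sig11: a read changed (sig1 -9->-4; sig4 81->16) — executes, giving 16.
  sig12: a read changed (sig11 81->16) — executes, giving 16.
  sig13: a read changed (sig11 81->16; sig12 81->16) — executes, giving 16.
  sig14: a read changed (sig12 81->16; sig13 81->16) — executes, giving 16.
  sig15: a read changed (sig12 81->16) — executes, giving -20.
  sig16: a read changed (sig1 -9->-4; sig14 81->16) — executes, giving 16.
  sig17: a read changed (sig16 81->16; sig15 -85->-20) — executes, giving -20.
  sig19: a read changed (sig4 81->16; sig17 -85->-20) — executes, giving -320.
  sig20: a read changed (sig19 -6885->-320; sig17 -85->-20) — executes, giving -20.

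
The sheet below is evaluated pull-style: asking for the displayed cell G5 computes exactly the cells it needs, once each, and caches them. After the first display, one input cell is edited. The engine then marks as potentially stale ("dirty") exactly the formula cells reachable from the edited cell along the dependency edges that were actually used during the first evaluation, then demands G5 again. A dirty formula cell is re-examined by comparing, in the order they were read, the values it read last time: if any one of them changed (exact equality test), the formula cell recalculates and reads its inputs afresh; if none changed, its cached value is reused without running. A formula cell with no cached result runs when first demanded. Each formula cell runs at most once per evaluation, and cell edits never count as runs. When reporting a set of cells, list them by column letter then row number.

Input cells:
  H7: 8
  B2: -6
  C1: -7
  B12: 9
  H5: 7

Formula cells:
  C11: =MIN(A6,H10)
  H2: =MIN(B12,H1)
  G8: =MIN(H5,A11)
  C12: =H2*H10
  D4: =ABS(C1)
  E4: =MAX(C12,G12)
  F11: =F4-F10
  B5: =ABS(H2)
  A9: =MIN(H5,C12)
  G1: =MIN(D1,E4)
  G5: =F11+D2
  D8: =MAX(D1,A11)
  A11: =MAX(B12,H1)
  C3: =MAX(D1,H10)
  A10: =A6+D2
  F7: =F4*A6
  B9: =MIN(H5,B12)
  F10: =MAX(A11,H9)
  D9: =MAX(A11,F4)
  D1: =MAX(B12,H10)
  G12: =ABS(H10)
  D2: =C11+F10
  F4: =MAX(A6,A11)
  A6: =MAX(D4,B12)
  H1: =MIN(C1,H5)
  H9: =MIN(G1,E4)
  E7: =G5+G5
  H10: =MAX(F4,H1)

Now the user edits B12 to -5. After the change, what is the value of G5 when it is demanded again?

First demand of the output computes:
  D4 = ABS(-7) = 7
  A6 = MAX(7, 9) = 9
  H1 = MIN(-7, 7) = -7
  A11 = MAX(9, -7) = 9
  F4 = MAX(9, 9) = 9
  H2 = MIN(9, -7) = -7
  H10 = MAX(9, -7) = 9
  C11 = MIN(9, 9) = 9
  C12 = -7 * 9 = -63
  D1 = MAX(9, 9) = 9
  G12 = ABS(9) = 9
  E4 = MAX(-63, 9) = 9
  G1 = MIN(9, 9) = 9
  H9 = MIN(9, 9) = 9
  F10 = MAX(9, 9) = 9
  D2 = 9 + 9 = 18
  F11 = 9 - 9 = 0
  G5 = 0 + 18 = 18

After the edit, cleaning proceeds:
  A6: a read changed (B12 9->-5) — executes, giving 7.
  A11: a read changed (B12 9->-5) — executes, giving -5.
  F4: a read changed (A6 9->7; A11 9->-5) — executes, giving 7.
  H2: a read changed (B12 9->-5) — executes, giving -7 — identical to its old value.
  H10: a read changed (F4 9->7) — executes, giving 7.
  C11: a read changed (A6 9->7; H10 9->7) — executes, giving 7.
  C12: a read changed (H10 9->7) — executes, giving -49.
  D1: a read changed (B12 9->-5; H10 9->7) — executes, giving 7.
  G12: a read changed (H10 9->7) — executes, giving 7.
  E4: a read changed (C12 -63->-49; G12 9->7) — executes, giving 7.
  G1: a read changed (D1 9->7; E4 9->7) — executes, giving 7.
  H9: a read changed (G1 9->7; E4 9->7) — executes, giving 7.
  F10: a read changed (A11 9->-5; H9 9->7) — executes, giving 7.
  D2: a read changed (C11 9->7; F10 9->7) — executes, giving 14.
  F11: a read changed (F4 9->7; F10 9->7) — executes, giving 0 — identical to its old value.
  G5: a read changed (D2 18->14) — executes, giving 14.

Demanding G5 again yields 14.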